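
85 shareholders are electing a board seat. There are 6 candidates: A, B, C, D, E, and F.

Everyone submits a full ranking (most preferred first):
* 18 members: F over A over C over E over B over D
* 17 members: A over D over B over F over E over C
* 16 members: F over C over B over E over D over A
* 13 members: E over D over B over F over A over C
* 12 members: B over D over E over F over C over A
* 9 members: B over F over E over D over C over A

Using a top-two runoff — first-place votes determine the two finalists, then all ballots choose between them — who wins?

Round 1 first-place votes: A 17, B 21, C 0, D 0, E 13, F 34. F and B advance.
Runoff: F is ranked above B on 34 ballots, B above F on 51.

B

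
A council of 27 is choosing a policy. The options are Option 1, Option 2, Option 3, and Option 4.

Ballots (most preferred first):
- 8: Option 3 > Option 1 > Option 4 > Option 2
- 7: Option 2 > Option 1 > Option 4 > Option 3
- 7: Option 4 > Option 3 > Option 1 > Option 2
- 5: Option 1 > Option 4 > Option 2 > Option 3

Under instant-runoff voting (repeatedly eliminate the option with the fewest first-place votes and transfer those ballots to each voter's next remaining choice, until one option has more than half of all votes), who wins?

Option 4

Round 1: Option 1 5, Option 2 7, Option 3 8, Option 4 7. Option 1 eliminated.
Round 2: Option 2 7, Option 3 8, Option 4 12. Option 2 eliminated.
Round 3: Option 3 8, Option 4 19. Option 4 has a majority (≥14).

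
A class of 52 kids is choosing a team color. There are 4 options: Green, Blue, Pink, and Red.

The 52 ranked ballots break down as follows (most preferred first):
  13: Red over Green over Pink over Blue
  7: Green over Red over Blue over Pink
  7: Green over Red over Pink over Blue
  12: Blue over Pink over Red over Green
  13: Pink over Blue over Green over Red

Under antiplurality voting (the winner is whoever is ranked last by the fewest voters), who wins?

Pink

Last-place votes: Green 12, Blue 20, Pink 7, Red 13.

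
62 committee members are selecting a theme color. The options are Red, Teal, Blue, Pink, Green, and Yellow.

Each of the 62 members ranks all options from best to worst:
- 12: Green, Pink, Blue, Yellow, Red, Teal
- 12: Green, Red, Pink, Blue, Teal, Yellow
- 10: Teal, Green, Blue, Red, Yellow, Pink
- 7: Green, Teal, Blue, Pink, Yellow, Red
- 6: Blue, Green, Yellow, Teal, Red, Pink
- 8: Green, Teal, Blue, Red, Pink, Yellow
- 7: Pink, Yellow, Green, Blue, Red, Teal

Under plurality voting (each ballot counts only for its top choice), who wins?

Green

First-place votes: Red 0, Teal 10, Blue 6, Pink 7, Green 39, Yellow 0.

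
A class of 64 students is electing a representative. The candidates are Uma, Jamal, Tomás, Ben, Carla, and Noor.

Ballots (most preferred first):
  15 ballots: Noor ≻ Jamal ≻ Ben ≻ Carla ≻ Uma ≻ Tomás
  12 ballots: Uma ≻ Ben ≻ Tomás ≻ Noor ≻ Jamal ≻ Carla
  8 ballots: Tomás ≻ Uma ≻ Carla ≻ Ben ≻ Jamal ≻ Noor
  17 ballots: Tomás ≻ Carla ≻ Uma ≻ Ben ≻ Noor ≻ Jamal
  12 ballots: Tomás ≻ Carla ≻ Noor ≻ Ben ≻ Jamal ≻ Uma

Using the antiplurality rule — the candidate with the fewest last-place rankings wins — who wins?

Last-place votes: Uma 12, Jamal 17, Tomás 15, Ben 0, Carla 12, Noor 8.

Ben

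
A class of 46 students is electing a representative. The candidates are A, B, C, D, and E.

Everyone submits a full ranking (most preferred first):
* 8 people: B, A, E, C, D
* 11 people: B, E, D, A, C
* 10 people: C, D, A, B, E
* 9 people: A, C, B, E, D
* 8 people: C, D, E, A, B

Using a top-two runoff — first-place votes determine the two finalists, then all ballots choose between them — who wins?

C

Round 1 first-place votes: A 9, B 19, C 18, D 0, E 0. B and C advance.
Runoff: B is ranked above C on 19 ballots, C above B on 27.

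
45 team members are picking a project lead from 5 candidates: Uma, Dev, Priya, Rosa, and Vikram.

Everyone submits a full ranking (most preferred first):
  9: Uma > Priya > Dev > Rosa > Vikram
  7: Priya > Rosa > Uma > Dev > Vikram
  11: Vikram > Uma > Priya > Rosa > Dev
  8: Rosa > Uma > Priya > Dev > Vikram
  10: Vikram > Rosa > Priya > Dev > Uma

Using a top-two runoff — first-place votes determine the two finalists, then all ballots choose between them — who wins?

Round 1 first-place votes: Uma 9, Dev 0, Priya 7, Rosa 8, Vikram 21. Vikram and Uma advance.
Runoff: Vikram is ranked above Uma on 21 ballots, Uma above Vikram on 24.

Uma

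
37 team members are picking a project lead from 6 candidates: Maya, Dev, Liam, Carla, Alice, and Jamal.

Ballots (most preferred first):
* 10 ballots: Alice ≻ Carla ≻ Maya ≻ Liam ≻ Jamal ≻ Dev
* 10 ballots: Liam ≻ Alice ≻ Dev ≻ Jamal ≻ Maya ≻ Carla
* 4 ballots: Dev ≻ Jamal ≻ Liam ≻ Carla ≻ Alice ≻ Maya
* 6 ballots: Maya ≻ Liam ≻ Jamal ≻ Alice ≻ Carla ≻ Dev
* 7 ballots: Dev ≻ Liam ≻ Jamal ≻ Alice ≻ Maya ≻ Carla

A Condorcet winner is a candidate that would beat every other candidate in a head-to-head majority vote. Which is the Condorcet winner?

Liam vs Maya: 21–16
Liam vs Dev: 26–11
Liam vs Carla: 27–10
Liam vs Alice: 27–10
Liam vs Jamal: 33–4
Liam beats every other candidate.

Liam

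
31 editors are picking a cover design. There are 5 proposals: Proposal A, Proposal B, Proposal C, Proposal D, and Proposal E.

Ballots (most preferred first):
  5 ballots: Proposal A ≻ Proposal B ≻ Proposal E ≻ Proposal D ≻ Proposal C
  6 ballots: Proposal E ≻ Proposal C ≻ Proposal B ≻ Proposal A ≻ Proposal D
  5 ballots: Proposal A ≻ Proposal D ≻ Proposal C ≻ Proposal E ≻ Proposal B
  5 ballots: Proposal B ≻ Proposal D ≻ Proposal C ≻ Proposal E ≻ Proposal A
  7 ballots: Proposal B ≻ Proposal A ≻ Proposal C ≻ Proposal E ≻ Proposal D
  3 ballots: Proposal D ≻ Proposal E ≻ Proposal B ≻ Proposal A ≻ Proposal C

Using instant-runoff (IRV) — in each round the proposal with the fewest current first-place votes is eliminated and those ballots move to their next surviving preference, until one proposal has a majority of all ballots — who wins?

Round 1: Proposal A 10, Proposal B 12, Proposal C 0, Proposal D 3, Proposal E 6. Proposal C eliminated.
Round 2: Proposal A 10, Proposal B 12, Proposal D 3, Proposal E 6. Proposal D eliminated.
Round 3: Proposal A 10, Proposal B 12, Proposal E 9. Proposal E eliminated.
Round 4: Proposal A 10, Proposal B 21. Proposal B has a majority (≥16).

Proposal B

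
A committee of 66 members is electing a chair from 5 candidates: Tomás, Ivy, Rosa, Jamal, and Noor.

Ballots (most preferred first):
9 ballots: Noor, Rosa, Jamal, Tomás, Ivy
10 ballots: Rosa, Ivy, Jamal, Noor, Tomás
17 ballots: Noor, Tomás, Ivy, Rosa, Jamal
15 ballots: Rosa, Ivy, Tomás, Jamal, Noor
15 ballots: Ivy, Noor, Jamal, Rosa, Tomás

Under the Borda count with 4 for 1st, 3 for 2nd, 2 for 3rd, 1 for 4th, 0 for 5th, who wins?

Ivy

Tomás: 9×1 + 10×0 + 17×3 + 15×2 + 15×0 = 90
Ivy: 9×0 + 10×3 + 17×2 + 15×3 + 15×4 = 169
Rosa: 9×3 + 10×4 + 17×1 + 15×4 + 15×1 = 159
Jamal: 9×2 + 10×2 + 17×0 + 15×1 + 15×2 = 83
Noor: 9×4 + 10×1 + 17×4 + 15×0 + 15×3 = 159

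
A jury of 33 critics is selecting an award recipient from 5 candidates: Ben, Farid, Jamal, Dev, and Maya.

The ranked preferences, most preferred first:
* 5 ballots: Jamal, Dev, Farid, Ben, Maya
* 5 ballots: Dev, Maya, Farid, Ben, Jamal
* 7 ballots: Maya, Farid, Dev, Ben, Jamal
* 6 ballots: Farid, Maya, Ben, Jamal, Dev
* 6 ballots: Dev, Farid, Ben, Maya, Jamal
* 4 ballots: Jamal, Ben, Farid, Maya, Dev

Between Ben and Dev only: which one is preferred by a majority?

Ben is ranked above Dev on 10 ballots; Dev above Ben on 23.

Dev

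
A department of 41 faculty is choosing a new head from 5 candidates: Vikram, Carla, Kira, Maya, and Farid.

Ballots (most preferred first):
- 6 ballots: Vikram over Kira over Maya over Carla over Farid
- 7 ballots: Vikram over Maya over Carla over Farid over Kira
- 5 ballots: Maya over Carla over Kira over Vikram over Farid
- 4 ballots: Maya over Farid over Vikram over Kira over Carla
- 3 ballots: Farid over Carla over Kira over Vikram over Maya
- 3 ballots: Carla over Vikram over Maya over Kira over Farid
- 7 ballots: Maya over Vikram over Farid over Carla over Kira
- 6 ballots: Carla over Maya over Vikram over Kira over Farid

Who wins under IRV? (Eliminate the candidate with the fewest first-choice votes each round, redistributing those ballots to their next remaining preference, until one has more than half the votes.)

Round 1: Vikram 13, Carla 9, Kira 0, Maya 16, Farid 3. Kira eliminated.
Round 2: Vikram 13, Carla 9, Maya 16, Farid 3. Farid eliminated.
Round 3: Vikram 13, Carla 12, Maya 16. Carla eliminated.
Round 4: Vikram 19, Maya 22. Maya has a majority (≥21).

Maya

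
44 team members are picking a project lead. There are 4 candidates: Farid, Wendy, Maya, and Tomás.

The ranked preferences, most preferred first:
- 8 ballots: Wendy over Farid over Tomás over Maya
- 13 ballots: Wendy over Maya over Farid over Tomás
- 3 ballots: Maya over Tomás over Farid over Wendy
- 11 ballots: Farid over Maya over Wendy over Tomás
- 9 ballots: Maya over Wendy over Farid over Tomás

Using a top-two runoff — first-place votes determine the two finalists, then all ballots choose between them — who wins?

Maya

Round 1 first-place votes: Farid 11, Wendy 21, Maya 12, Tomás 0. Wendy and Maya advance.
Runoff: Wendy is ranked above Maya on 21 ballots, Maya above Wendy on 23.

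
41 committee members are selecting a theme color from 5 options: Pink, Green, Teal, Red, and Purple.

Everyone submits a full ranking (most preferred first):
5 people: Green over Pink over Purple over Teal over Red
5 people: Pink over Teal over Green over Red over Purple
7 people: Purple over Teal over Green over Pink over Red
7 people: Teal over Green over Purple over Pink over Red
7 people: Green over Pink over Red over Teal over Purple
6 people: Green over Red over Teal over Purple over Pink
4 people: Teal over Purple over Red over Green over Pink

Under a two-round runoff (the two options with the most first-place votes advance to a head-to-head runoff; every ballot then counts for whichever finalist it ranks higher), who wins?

Teal

Round 1 first-place votes: Pink 5, Green 18, Teal 11, Red 0, Purple 7. Green and Teal advance.
Runoff: Green is ranked above Teal on 18 ballots, Teal above Green on 23.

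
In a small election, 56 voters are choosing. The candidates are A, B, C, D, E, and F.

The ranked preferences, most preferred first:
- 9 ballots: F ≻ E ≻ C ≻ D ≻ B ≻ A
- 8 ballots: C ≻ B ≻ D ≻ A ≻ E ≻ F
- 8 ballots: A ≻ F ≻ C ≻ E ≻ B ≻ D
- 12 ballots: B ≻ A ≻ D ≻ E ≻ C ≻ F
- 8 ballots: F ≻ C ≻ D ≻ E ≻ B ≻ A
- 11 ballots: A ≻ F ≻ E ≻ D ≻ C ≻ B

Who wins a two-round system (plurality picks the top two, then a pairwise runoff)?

A

Round 1 first-place votes: A 19, B 12, C 8, D 0, E 0, F 17. A and F advance.
Runoff: A is ranked above F on 39 ballots, F above A on 17.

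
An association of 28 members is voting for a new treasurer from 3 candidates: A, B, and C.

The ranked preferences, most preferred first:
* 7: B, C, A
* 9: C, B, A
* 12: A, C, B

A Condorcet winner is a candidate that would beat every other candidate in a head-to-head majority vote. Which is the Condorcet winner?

C vs A: 16–12
C vs B: 21–7
C beats every other candidate.

C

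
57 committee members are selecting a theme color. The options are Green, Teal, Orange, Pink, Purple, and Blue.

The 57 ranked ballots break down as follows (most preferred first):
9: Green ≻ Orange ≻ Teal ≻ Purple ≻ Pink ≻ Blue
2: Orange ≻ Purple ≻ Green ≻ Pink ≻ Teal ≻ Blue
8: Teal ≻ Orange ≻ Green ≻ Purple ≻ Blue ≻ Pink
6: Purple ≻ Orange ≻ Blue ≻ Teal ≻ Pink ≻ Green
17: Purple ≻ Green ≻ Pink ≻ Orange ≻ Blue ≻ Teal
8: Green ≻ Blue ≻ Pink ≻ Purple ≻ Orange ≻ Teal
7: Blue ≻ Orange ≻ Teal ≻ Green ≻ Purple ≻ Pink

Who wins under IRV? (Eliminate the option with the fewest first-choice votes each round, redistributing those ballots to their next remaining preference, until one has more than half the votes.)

Round 1: Green 17, Teal 8, Orange 2, Pink 0, Purple 23, Blue 7. Pink eliminated.
Round 2: Green 17, Teal 8, Orange 2, Purple 23, Blue 7. Orange eliminated.
Round 3: Green 17, Teal 8, Purple 25, Blue 7. Blue eliminated.
Round 4: Green 17, Teal 15, Purple 25. Teal eliminated.
Round 5: Green 32, Purple 25. Green has a majority (≥29).

Green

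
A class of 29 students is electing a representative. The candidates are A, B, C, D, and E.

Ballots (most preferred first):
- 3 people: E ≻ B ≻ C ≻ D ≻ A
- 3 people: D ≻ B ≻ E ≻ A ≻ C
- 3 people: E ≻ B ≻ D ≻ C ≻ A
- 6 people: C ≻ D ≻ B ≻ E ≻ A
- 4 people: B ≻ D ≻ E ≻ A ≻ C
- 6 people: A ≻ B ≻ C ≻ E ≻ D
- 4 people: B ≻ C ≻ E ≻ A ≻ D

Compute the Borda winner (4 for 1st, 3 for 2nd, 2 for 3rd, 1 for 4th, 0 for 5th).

A: 3×0 + 3×1 + 3×0 + 6×0 + 4×1 + 6×4 + 4×1 = 35
B: 3×3 + 3×3 + 3×3 + 6×2 + 4×4 + 6×3 + 4×4 = 89
C: 3×2 + 3×0 + 3×1 + 6×4 + 4×0 + 6×2 + 4×3 = 57
D: 3×1 + 3×4 + 3×2 + 6×3 + 4×3 + 6×0 + 4×0 = 51
E: 3×4 + 3×2 + 3×4 + 6×1 + 4×2 + 6×1 + 4×2 = 58

B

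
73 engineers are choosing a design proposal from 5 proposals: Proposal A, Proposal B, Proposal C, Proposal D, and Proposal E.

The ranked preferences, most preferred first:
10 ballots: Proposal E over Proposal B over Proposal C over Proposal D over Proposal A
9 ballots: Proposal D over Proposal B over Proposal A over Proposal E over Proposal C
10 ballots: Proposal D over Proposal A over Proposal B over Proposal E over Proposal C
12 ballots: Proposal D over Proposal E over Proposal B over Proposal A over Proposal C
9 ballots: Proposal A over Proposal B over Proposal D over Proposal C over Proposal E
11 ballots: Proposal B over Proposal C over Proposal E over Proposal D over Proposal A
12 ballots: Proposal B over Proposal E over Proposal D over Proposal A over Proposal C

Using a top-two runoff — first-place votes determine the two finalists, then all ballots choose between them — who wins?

Proposal B

Round 1 first-place votes: Proposal A 9, Proposal B 23, Proposal C 0, Proposal D 31, Proposal E 10. Proposal D and Proposal B advance.
Runoff: Proposal D is ranked above Proposal B on 31 ballots, Proposal B above Proposal D on 42.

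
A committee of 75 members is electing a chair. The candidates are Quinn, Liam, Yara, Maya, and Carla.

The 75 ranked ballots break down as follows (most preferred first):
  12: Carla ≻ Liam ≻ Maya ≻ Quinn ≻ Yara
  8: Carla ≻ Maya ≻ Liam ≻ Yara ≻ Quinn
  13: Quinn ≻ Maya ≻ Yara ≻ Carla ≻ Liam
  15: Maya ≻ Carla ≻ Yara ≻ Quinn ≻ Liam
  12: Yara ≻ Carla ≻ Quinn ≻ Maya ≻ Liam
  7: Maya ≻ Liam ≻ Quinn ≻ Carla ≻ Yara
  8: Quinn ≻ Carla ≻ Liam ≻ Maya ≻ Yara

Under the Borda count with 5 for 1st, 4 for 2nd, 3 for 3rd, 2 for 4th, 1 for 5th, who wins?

Quinn: 12×2 + 8×1 + 13×5 + 15×2 + 12×3 + 7×3 + 8×5 = 224
Liam: 12×4 + 8×3 + 13×1 + 15×1 + 12×1 + 7×4 + 8×3 = 164
Yara: 12×1 + 8×2 + 13×3 + 15×3 + 12×5 + 7×1 + 8×1 = 187
Maya: 12×3 + 8×4 + 13×4 + 15×5 + 12×2 + 7×5 + 8×2 = 270
Carla: 12×5 + 8×5 + 13×2 + 15×4 + 12×4 + 7×2 + 8×4 = 280

Carla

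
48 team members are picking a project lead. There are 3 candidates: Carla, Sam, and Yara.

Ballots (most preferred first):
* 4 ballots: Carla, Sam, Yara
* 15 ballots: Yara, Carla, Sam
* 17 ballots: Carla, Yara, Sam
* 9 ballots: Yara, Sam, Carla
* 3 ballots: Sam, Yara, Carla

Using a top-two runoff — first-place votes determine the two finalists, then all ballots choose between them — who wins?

Round 1 first-place votes: Carla 21, Sam 3, Yara 24. Yara and Carla advance.
Runoff: Yara is ranked above Carla on 27 ballots, Carla above Yara on 21.

Yara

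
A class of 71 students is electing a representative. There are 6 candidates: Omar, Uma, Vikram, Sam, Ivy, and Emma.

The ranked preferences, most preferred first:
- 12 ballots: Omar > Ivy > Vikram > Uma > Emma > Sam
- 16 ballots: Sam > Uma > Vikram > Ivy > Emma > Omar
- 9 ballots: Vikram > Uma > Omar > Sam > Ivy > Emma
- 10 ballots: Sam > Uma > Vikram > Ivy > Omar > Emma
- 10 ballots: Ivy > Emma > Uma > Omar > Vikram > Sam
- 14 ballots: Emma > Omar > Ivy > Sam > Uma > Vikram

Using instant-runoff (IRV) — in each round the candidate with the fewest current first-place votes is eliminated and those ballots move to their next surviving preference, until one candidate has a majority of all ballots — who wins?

Round 1: Omar 12, Uma 0, Vikram 9, Sam 26, Ivy 10, Emma 14. Uma eliminated.
Round 2: Omar 12, Vikram 9, Sam 26, Ivy 10, Emma 14. Vikram eliminated.
Round 3: Omar 21, Sam 26, Ivy 10, Emma 14. Ivy eliminated.
Round 4: Omar 21, Sam 26, Emma 24. Omar eliminated.
Round 5: Sam 35, Emma 36. Emma has a majority (≥36).

Emma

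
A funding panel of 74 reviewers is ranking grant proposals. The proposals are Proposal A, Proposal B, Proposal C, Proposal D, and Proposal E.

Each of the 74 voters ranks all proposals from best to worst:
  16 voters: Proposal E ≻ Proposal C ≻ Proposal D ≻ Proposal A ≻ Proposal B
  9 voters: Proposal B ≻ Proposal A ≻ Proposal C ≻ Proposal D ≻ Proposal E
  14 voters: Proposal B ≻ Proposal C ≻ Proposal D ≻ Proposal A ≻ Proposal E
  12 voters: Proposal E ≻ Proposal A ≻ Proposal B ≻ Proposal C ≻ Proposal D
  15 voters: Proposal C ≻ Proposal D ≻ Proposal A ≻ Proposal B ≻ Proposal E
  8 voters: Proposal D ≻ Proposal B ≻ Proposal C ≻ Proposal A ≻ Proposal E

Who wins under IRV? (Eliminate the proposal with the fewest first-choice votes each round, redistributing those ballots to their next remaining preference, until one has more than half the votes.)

Round 1: Proposal A 0, Proposal B 23, Proposal C 15, Proposal D 8, Proposal E 28. Proposal A eliminated.
Round 2: Proposal B 23, Proposal C 15, Proposal D 8, Proposal E 28. Proposal D eliminated.
Round 3: Proposal B 31, Proposal C 15, Proposal E 28. Proposal C eliminated.
Round 4: Proposal B 46, Proposal E 28. Proposal B has a majority (≥38).

Proposal B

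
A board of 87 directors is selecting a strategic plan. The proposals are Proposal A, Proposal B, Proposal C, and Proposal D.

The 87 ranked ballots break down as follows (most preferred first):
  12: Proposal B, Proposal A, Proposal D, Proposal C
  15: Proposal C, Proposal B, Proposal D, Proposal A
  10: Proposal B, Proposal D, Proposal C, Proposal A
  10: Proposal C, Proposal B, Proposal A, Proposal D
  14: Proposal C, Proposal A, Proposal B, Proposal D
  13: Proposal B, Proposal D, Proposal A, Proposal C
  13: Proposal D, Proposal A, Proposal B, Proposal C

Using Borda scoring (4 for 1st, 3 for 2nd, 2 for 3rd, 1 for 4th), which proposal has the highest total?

Proposal A: 12×3 + 15×1 + 10×1 + 10×2 + 14×3 + 13×2 + 13×3 = 188
Proposal B: 12×4 + 15×3 + 10×4 + 10×3 + 14×2 + 13×4 + 13×2 = 269
Proposal C: 12×1 + 15×4 + 10×2 + 10×4 + 14×4 + 13×1 + 13×1 = 214
Proposal D: 12×2 + 15×2 + 10×3 + 10×1 + 14×1 + 13×3 + 13×4 = 199

Proposal B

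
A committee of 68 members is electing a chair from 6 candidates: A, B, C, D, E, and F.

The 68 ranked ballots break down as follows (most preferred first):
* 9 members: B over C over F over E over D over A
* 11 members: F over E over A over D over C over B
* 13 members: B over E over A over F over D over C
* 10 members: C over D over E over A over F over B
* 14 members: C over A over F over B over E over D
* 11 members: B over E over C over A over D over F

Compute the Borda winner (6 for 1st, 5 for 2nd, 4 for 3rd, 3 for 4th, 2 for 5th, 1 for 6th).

E

A: 9×1 + 11×4 + 13×4 + 10×3 + 14×5 + 11×3 = 238
B: 9×6 + 11×1 + 13×6 + 10×1 + 14×3 + 11×6 = 261
C: 9×5 + 11×2 + 13×1 + 10×6 + 14×6 + 11×4 = 268
D: 9×2 + 11×3 + 13×2 + 10×5 + 14×1 + 11×2 = 163
E: 9×3 + 11×5 + 13×5 + 10×4 + 14×2 + 11×5 = 270
F: 9×4 + 11×6 + 13×3 + 10×2 + 14×4 + 11×1 = 228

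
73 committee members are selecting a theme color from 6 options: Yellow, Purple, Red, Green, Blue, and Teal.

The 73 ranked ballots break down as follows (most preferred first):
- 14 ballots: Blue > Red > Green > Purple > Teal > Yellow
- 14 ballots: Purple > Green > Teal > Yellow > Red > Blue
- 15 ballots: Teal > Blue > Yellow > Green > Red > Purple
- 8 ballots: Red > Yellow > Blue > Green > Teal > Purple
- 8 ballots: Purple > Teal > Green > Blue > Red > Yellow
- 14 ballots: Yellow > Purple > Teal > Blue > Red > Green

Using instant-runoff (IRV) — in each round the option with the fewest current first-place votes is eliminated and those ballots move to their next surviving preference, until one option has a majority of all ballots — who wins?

Yellow

Round 1: Yellow 14, Purple 22, Red 8, Green 0, Blue 14, Teal 15. Green eliminated.
Round 2: Yellow 14, Purple 22, Red 8, Blue 14, Teal 15. Red eliminated.
Round 3: Yellow 22, Purple 22, Blue 14, Teal 15. Blue eliminated.
Round 4: Yellow 22, Purple 36, Teal 15. Teal eliminated.
Round 5: Yellow 37, Purple 36. Yellow has a majority (≥37).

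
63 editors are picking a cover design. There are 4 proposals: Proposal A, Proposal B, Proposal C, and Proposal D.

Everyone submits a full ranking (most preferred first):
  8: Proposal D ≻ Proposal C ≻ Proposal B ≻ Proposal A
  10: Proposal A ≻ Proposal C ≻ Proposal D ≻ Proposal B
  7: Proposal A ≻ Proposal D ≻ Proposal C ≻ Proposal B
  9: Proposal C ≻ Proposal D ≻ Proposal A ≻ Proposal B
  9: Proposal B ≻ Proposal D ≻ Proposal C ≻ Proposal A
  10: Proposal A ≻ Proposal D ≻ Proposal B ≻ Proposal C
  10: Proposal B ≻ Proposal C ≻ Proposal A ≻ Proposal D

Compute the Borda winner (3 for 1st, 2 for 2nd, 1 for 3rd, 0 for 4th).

Proposal D

Proposal A: 8×0 + 10×3 + 7×3 + 9×1 + 9×0 + 10×3 + 10×1 = 100
Proposal B: 8×1 + 10×0 + 7×0 + 9×0 + 9×3 + 10×1 + 10×3 = 75
Proposal C: 8×2 + 10×2 + 7×1 + 9×3 + 9×1 + 10×0 + 10×2 = 99
Proposal D: 8×3 + 10×1 + 7×2 + 9×2 + 9×2 + 10×2 + 10×0 = 104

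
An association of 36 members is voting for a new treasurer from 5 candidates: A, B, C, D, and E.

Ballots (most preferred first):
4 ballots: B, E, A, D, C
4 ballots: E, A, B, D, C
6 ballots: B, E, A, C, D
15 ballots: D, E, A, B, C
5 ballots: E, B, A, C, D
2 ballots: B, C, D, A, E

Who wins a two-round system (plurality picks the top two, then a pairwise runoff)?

Round 1 first-place votes: A 0, B 12, C 0, D 15, E 9. D and B advance.
Runoff: D is ranked above B on 15 ballots, B above D on 21.

B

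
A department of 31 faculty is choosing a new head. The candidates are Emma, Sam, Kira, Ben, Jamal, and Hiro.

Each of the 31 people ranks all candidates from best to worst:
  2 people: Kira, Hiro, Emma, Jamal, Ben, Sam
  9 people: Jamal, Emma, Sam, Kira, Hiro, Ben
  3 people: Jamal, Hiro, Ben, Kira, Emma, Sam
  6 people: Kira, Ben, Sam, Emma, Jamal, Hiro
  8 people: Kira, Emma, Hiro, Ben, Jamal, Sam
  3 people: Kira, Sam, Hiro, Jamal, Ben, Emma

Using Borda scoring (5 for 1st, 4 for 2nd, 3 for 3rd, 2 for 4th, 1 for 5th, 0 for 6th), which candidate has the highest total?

Kira

Emma: 2×3 + 9×4 + 3×1 + 6×2 + 8×4 + 3×0 = 89
Sam: 2×0 + 9×3 + 3×0 + 6×3 + 8×0 + 3×4 = 57
Kira: 2×5 + 9×2 + 3×2 + 6×5 + 8×5 + 3×5 = 119
Ben: 2×1 + 9×0 + 3×3 + 6×4 + 8×2 + 3×1 = 54
Jamal: 2×2 + 9×5 + 3×5 + 6×1 + 8×1 + 3×2 = 84
Hiro: 2×4 + 9×1 + 3×4 + 6×0 + 8×3 + 3×3 = 62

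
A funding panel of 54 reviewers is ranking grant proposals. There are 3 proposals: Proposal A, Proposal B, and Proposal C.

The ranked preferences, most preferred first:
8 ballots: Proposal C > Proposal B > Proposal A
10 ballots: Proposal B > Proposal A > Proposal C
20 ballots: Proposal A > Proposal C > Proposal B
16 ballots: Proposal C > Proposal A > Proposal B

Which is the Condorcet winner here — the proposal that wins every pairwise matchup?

Proposal A

Proposal A vs Proposal B: 36–18
Proposal A vs Proposal C: 30–24
Proposal A beats every other proposal.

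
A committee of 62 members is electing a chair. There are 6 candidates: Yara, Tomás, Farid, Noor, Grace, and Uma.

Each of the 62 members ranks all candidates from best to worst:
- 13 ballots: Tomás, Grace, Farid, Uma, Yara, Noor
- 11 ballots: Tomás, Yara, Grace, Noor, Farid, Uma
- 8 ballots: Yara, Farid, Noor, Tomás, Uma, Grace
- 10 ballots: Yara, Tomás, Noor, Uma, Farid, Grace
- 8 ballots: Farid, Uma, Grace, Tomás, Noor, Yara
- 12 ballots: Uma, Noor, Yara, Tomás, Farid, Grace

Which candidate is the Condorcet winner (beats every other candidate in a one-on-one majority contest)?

Tomás

Tomás vs Yara: 32–30
Tomás vs Farid: 46–16
Tomás vs Noor: 42–20
Tomás vs Grace: 54–8
Tomás vs Uma: 42–20
Tomás beats every other candidate.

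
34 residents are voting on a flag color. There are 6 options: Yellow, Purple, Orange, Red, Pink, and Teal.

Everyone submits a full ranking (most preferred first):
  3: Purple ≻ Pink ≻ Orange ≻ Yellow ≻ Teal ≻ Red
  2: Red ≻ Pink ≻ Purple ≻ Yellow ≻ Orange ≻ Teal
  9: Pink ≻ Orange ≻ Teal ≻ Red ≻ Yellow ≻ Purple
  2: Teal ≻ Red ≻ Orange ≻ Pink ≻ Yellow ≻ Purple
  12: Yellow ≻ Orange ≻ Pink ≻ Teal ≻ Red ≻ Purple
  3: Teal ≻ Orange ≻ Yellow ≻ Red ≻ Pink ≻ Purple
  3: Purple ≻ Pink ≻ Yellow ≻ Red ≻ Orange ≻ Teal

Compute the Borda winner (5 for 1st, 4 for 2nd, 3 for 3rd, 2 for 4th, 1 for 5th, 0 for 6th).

Yellow: 3×2 + 2×2 + 9×1 + 2×1 + 12×5 + 3×3 + 3×3 = 99
Purple: 3×5 + 2×3 + 9×0 + 2×0 + 12×0 + 3×0 + 3×5 = 36
Orange: 3×3 + 2×1 + 9×4 + 2×3 + 12×4 + 3×4 + 3×1 = 116
Red: 3×0 + 2×5 + 9×2 + 2×4 + 12×1 + 3×2 + 3×2 = 60
Pink: 3×4 + 2×4 + 9×5 + 2×2 + 12×3 + 3×1 + 3×4 = 120
Teal: 3×1 + 2×0 + 9×3 + 2×5 + 12×2 + 3×5 + 3×0 = 79

Pink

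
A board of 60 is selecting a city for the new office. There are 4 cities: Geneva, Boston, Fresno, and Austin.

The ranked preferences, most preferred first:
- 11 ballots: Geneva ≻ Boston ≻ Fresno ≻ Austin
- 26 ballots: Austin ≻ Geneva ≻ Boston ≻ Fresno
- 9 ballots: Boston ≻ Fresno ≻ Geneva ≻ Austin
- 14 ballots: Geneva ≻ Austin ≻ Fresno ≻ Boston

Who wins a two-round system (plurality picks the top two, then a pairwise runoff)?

Geneva

Round 1 first-place votes: Geneva 25, Boston 9, Fresno 0, Austin 26. Austin and Geneva advance.
Runoff: Austin is ranked above Geneva on 26 ballots, Geneva above Austin on 34.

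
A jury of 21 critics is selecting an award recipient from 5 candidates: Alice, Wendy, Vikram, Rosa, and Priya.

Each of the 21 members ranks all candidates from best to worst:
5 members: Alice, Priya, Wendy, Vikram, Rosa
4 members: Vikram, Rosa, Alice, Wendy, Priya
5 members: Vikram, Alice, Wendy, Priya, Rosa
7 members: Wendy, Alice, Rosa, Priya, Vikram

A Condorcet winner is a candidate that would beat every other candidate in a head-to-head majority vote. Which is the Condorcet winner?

Alice

Alice vs Wendy: 14–7
Alice vs Vikram: 12–9
Alice vs Rosa: 17–4
Alice vs Priya: 21–0
Alice beats every other candidate.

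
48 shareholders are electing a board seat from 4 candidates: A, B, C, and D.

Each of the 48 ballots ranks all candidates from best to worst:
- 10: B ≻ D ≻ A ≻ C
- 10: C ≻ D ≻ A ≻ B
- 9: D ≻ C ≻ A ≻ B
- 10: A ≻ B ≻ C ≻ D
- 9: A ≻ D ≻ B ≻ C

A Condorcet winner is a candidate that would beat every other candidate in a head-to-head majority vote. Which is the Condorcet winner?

D vs A: 29–19
D vs B: 28–20
D vs C: 28–20
D beats every other candidate.

D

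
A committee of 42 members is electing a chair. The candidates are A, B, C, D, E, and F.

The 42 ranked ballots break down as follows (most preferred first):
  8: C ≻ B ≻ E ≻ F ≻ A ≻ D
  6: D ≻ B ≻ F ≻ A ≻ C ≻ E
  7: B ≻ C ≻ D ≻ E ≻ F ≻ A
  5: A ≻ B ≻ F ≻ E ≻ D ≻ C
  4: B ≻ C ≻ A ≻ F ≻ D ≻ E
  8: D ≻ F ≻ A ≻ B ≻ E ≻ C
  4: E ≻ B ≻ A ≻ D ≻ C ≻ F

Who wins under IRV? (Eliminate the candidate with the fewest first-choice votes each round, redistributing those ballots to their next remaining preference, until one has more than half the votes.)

B

Round 1: A 5, B 11, C 8, D 14, E 4, F 0. F eliminated.
Round 2: A 5, B 11, C 8, D 14, E 4. E eliminated.
Round 3: A 5, B 15, C 8, D 14. A eliminated.
Round 4: B 20, C 8, D 14. C eliminated.
Round 5: B 28, D 14. B has a majority (≥22).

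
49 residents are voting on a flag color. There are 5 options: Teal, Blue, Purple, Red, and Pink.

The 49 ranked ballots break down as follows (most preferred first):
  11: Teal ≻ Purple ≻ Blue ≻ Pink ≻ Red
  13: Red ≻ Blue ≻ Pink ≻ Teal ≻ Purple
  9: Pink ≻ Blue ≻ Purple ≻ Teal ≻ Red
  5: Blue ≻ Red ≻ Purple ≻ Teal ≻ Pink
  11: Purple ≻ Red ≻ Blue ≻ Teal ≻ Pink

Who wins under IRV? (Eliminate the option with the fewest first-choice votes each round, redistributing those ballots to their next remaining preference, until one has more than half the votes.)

Round 1: Teal 11, Blue 5, Purple 11, Red 13, Pink 9. Blue eliminated.
Round 2: Teal 11, Purple 11, Red 18, Pink 9. Pink eliminated.
Round 3: Teal 11, Purple 20, Red 18. Teal eliminated.
Round 4: Purple 31, Red 18. Purple has a majority (≥25).

Purple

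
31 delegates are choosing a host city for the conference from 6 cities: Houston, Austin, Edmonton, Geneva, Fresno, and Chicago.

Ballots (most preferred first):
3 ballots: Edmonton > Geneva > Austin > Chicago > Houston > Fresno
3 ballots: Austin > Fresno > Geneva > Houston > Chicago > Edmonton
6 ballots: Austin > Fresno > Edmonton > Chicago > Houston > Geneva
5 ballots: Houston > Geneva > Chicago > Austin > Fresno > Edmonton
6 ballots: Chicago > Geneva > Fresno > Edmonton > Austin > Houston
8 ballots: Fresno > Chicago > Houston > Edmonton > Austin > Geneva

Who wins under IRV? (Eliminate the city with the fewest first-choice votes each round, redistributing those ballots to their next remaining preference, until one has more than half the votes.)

Chicago

Round 1: Houston 5, Austin 9, Edmonton 3, Geneva 0, Fresno 8, Chicago 6. Geneva eliminated.
Round 2: Houston 5, Austin 9, Edmonton 3, Fresno 8, Chicago 6. Edmonton eliminated.
Round 3: Houston 5, Austin 12, Fresno 8, Chicago 6. Houston eliminated.
Round 4: Austin 12, Fresno 8, Chicago 11. Fresno eliminated.
Round 5: Austin 12, Chicago 19. Chicago has a majority (≥16).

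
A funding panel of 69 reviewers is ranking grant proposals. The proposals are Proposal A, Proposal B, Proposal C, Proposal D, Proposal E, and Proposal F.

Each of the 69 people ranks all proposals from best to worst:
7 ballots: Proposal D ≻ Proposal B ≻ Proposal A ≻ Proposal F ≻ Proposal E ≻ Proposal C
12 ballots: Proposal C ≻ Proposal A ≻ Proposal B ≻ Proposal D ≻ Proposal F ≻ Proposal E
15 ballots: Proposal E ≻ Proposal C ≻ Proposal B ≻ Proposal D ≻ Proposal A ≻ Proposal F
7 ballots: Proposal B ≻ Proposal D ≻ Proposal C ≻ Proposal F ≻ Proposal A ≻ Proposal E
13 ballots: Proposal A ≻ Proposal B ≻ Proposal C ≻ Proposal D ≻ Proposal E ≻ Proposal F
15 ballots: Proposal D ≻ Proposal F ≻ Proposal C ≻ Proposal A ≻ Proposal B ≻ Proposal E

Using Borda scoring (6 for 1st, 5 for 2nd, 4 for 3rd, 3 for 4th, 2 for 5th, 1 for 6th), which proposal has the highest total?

Proposal A: 7×4 + 12×5 + 15×2 + 7×2 + 13×6 + 15×3 = 255
Proposal B: 7×5 + 12×4 + 15×4 + 7×6 + 13×5 + 15×2 = 280
Proposal C: 7×1 + 12×6 + 15×5 + 7×4 + 13×4 + 15×4 = 294
Proposal D: 7×6 + 12×3 + 15×3 + 7×5 + 13×3 + 15×6 = 287
Proposal E: 7×2 + 12×1 + 15×6 + 7×1 + 13×2 + 15×1 = 164
Proposal F: 7×3 + 12×2 + 15×1 + 7×3 + 13×1 + 15×5 = 169

Proposal C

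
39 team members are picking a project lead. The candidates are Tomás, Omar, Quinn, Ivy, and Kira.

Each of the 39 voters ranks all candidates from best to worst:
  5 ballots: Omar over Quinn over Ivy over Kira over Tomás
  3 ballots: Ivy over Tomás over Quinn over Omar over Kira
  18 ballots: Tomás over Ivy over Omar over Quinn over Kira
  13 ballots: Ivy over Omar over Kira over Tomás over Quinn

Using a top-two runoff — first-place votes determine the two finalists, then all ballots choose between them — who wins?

Round 1 first-place votes: Tomás 18, Omar 5, Quinn 0, Ivy 16, Kira 0. Tomás and Ivy advance.
Runoff: Tomás is ranked above Ivy on 18 ballots, Ivy above Tomás on 21.

Ivy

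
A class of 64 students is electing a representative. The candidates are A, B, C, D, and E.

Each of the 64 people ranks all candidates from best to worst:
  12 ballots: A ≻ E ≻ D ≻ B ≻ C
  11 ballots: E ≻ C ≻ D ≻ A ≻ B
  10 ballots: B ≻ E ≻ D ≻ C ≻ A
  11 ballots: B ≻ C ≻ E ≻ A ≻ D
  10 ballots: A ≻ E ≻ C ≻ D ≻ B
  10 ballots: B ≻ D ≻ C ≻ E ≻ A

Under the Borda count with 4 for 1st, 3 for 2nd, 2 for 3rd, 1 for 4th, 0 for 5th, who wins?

E

A: 12×4 + 11×1 + 10×0 + 11×1 + 10×4 + 10×0 = 110
B: 12×1 + 11×0 + 10×4 + 11×4 + 10×0 + 10×4 = 136
C: 12×0 + 11×3 + 10×1 + 11×3 + 10×2 + 10×2 = 116
D: 12×2 + 11×2 + 10×2 + 11×0 + 10×1 + 10×3 = 106
E: 12×3 + 11×4 + 10×3 + 11×2 + 10×3 + 10×1 = 172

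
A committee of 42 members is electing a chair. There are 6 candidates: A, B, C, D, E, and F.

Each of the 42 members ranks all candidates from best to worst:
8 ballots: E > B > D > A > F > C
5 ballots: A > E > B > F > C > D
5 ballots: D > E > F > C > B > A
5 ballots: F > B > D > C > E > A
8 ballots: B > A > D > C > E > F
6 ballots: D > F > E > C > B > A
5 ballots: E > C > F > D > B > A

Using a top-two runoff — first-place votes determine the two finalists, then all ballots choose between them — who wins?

Round 1 first-place votes: A 5, B 8, C 0, D 11, E 13, F 5. E and D advance.
Runoff: E is ranked above D on 18 ballots, D above E on 24.

D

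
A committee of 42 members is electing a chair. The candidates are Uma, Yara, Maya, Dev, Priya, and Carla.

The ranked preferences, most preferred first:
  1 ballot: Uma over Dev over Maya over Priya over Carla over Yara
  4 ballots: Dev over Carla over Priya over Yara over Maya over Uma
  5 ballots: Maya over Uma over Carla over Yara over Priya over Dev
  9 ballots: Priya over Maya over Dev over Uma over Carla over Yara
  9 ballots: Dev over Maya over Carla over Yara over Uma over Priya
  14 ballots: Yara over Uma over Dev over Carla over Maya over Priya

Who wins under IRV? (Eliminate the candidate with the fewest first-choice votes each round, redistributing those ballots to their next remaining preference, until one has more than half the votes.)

Round 1: Uma 1, Yara 14, Maya 5, Dev 13, Priya 9, Carla 0. Carla eliminated.
Round 2: Uma 1, Yara 14, Maya 5, Dev 13, Priya 9. Uma eliminated.
Round 3: Yara 14, Maya 5, Dev 14, Priya 9. Maya eliminated.
Round 4: Yara 19, Dev 14, Priya 9. Priya eliminated.
Round 5: Yara 19, Dev 23. Dev has a majority (≥22).

Dev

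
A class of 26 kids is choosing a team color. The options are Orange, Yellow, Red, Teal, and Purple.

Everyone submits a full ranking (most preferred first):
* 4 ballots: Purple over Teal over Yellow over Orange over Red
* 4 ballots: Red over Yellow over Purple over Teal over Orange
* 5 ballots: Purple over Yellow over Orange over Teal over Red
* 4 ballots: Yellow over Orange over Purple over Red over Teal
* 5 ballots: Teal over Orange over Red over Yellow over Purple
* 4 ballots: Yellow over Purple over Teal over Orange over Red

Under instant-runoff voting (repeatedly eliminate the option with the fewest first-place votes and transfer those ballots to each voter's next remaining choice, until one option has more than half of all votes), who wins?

Yellow

Round 1: Orange 0, Yellow 8, Red 4, Teal 5, Purple 9. Orange eliminated.
Round 2: Yellow 8, Red 4, Teal 5, Purple 9. Red eliminated.
Round 3: Yellow 12, Teal 5, Purple 9. Teal eliminated.
Round 4: Yellow 17, Purple 9. Yellow has a majority (≥14).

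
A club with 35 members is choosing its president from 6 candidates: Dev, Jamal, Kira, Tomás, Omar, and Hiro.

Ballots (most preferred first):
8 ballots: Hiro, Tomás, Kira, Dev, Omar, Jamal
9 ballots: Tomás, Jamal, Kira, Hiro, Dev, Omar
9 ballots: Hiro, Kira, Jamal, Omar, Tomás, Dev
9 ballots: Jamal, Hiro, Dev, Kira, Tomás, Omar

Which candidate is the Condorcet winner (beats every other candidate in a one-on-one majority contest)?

Jamal

Jamal vs Dev: 27–8
Jamal vs Kira: 18–17
Jamal vs Tomás: 18–17
Jamal vs Omar: 27–8
Jamal vs Hiro: 18–17
Jamal beats every other candidate.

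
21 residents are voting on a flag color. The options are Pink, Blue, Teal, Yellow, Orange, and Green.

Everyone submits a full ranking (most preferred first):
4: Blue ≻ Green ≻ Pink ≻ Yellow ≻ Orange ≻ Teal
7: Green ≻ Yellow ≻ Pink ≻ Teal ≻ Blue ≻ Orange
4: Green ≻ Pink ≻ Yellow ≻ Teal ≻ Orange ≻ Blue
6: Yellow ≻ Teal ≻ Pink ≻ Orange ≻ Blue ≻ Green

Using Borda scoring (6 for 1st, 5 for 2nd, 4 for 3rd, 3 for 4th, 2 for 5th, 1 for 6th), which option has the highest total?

Pink: 4×4 + 7×4 + 4×5 + 6×4 = 88
Blue: 4×6 + 7×2 + 4×1 + 6×2 = 54
Teal: 4×1 + 7×3 + 4×3 + 6×5 = 67
Yellow: 4×3 + 7×5 + 4×4 + 6×6 = 99
Orange: 4×2 + 7×1 + 4×2 + 6×3 = 41
Green: 4×5 + 7×6 + 4×6 + 6×1 = 92

Yellow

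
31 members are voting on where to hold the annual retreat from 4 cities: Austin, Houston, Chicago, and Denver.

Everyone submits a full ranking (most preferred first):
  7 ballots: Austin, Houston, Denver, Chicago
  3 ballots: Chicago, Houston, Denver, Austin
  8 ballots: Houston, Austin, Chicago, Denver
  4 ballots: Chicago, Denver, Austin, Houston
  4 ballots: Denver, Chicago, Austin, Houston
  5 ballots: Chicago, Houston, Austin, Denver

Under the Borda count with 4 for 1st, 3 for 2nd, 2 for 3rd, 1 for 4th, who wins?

Austin: 7×4 + 3×1 + 8×3 + 4×2 + 4×2 + 5×2 = 81
Houston: 7×3 + 3×3 + 8×4 + 4×1 + 4×1 + 5×3 = 85
Chicago: 7×1 + 3×4 + 8×2 + 4×4 + 4×3 + 5×4 = 83
Denver: 7×2 + 3×2 + 8×1 + 4×3 + 4×4 + 5×1 = 61

Houston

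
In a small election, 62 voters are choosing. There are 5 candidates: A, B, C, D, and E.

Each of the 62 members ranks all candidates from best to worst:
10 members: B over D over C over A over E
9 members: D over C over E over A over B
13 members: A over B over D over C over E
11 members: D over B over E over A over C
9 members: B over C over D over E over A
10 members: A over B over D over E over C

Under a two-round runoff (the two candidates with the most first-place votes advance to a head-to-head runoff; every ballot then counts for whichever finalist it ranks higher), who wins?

Round 1 first-place votes: A 23, B 19, C 0, D 20, E 0. A and D advance.
Runoff: A is ranked above D on 23 ballots, D above A on 39.

D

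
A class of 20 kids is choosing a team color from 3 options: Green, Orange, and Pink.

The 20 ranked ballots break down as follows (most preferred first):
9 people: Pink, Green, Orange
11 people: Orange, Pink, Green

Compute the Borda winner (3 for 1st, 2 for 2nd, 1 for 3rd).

Green: 9×2 + 11×1 = 29
Orange: 9×1 + 11×3 = 42
Pink: 9×3 + 11×2 = 49

Pink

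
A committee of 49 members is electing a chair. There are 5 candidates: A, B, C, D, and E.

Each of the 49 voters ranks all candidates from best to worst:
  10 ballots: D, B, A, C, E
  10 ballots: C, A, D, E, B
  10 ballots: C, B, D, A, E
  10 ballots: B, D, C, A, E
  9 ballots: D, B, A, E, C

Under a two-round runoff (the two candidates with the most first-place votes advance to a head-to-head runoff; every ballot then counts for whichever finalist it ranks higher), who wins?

D

Round 1 first-place votes: A 0, B 10, C 20, D 19, E 0. C and D advance.
Runoff: C is ranked above D on 20 ballots, D above C on 29.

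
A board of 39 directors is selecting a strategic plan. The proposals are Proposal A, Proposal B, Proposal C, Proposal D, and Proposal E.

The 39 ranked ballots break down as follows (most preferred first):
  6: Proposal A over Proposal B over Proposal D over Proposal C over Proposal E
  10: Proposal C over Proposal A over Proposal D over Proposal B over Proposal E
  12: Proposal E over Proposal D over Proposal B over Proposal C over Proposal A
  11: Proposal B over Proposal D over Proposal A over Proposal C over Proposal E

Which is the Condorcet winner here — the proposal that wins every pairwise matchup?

Proposal D vs Proposal A: 23–16
Proposal D vs Proposal B: 22–17
Proposal D vs Proposal C: 29–10
Proposal D vs Proposal E: 27–12
Proposal D beats every other proposal.

Proposal D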